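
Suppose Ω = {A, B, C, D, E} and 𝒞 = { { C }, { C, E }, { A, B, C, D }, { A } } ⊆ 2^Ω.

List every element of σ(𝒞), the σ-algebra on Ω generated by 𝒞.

σ(𝒞) (16 sets): { {}, { A }, { C }, { E }, { A, C }, { A, E }, { B, D }, { C, E }, { A, B, D }, { A, C, E }, { B, C, D }, { B, D, E }, { A, B, C, D }, { A, B, D, E }, { B, C, D, E }, Ω }

Working:
Initial family (6 sets): { {}, { A }, { C }, { C, E }, { A, B, C, D }, Ω }.
Iteration 1 (6 new):
  { E }  = Ω∖{ A, B, C, D }
  { A, C }  = { C } ∪ { A }
  { A, B, D }  = Ω∖{ C, E }
  { A, C, E }  = { C, E } ∪ { A }
  { A, B, D, E }  = Ω∖{ C }
  { B, C, D, E }  = Ω∖{ A }
  (now 12)
Iteration 2 adds 3:
  { A, E }  = { E } ∪ { A }
  { B, D }  = Ω∖{ A, C, E }
  { B, D, E }  = Ω∖{ A, C }
  (now 15)
Iteration 3. New:
  { B, C, D }  = Ω∖{ A, E }
  (now 16)
Iteration 4: stable.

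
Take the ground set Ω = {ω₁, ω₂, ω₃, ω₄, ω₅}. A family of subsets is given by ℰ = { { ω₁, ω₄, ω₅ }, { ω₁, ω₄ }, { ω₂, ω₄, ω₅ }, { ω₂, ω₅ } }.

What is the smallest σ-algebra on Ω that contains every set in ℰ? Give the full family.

Seed the family with ℰ together with ∅ and Ω: { {  }, { ω₁, ω₄ }, { ω₂, ω₅ }, { ω₁, ω₄, ω₅ }, { ω₂, ω₄, ω₅ }, Ω }.
Step 1 adds 5:
  { ω₁, ω₃ }  = Ω∖{ ω₂, ω₄, ω₅ }
  { ω₂, ω₃ }  = Ω∖{ ω₁, ω₄, ω₅ }
  { ω₁, ω₃, ω₄ }  = Ω∖{ ω₂, ω₅ }
  { ω₂, ω₃, ω₅ }  = Ω∖{ ω₁, ω₄ }
  { ω₁, ω₂, ω₄, ω₅ }  = { ω₁, ω₄, ω₅ } ∪ { ω₂, ω₅ }
  — 11 sets.
Step 2. New:
  { ω₃ }  = Ω∖{ ω₁, ω₂, ω₄, ω₅ }
  { ω₁, ω₂, ω₃ }  = { ω₂, ω₃ } ∪ { ω₁, ω₃ }
  { ω₁, ω₂, ω₃, ω₄ }  = { ω₁, ω₃, ω₄ } ∪ { ω₂, ω₃ }
  { ω₁, ω₂, ω₃, ω₅ }  = { ω₂, ω₅ } ∪ { ω₁, ω₃ }
  { ω₁, ω₃, ω₄, ω₅ }  = { ω₁, ω₄, ω₅ } ∪ { ω₁, ω₃, ω₄ }
  { ω₂, ω₃, ω₄, ω₅ }  = { ω₂, ω₃, ω₅ } ∪ { ω₂, ω₄, ω₅ }
  — 17 sets.
Step 3 (5 new):
  { ω₁ }  = Ω∖{ ω₂, ω₃, ω₄, ω₅ }
  { ω₂ }  = Ω∖{ ω₁, ω₃, ω₄, ω₅ }
  { ω₄ }  = Ω∖{ ω₁, ω₂, ω₃, ω₅ }
  { ω₅ }  = Ω∖{ ω₁, ω₂, ω₃, ω₄ }
  { ω₄, ω₅ }  = Ω∖{ ω₁, ω₂, ω₃ }
  — 22 sets.
Step 4: 10 new —
  { ω₁, ω₂ }  = { ω₂ } ∪ { ω₁ }
  { ω₁, ω₅ }  = { ω₅ } ∪ { ω₁ }
  { ω₂, ω₄ }  = { ω₂ } ∪ { ω₄ }
  { ω₃, ω₄ }  = { ω₃ } ∪ { ω₄ }
  { ω₃, ω₅ }  = { ω₅ } ∪ { ω₃ }
  { ω₁, ω₂, ω₄ }  = { ω₂ } ∪ { ω₁, ω₄ }
  { ω₁, ω₂, ω₅ }  = { ω₂, ω₅ } ∪ { ω₁ }
  { ω₁, ω₃, ω₅ }  = { ω₅ } ∪ { ω₁, ω₃ }
  { ω₂, ω₃, ω₄ }  = { ω₂, ω₃ } ∪ { ω₄ }
  { ω₃, ω₄, ω₅ }  = { ω₄, ω₅ } ∪ { ω₃ }
  — 32 sets.
Step 5: no new sets; the family is a σ-algebra.

Hence σ(ℰ) has 32 members: { {  }, { ω₁ }, { ω₂ }, { ω₃ }, { ω₄ }, { ω₅ }, { ω₁, ω₂ }, { ω₁, ω₃ }, { ω₁, ω₄ }, { ω₁, ω₅ }, { ω₂, ω₃ }, { ω₂, ω₄ }, { ω₂, ω₅ }, { ω₃, ω₄ }, { ω₃, ω₅ }, { ω₄, ω₅ }, { ω₁, ω₂, ω₃ }, { ω₁, ω₂, ω₄ }, { ω₁, ω₂, ω₅ }, { ω₁, ω₃, ω₄ }, { ω₁, ω₃, ω₅ }, { ω₁, ω₄, ω₅ }, { ω₂, ω₃, ω₄ }, { ω₂, ω₃, ω₅ }, { ω₂, ω₄, ω₅ }, { ω₃, ω₄, ω₅ }, { ω₁, ω₂, ω₃, ω₄ }, { ω₁, ω₂, ω₃, ω₅ }, { ω₁, ω₂, ω₄, ω₅ }, { ω₁, ω₃, ω₄, ω₅ }, { ω₂, ω₃, ω₄, ω₅ }, Ω }.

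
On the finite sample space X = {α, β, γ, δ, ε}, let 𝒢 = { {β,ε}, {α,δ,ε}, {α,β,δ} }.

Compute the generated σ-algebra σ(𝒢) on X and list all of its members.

|σ(𝒢)| = 16.  σ(𝒢) = { {}, {β}, {γ}, {ε}, {α,δ}, {β,γ}, {β,ε}, {γ,ε}, {α,β,δ}, {α,γ,δ}, {α,δ,ε}, {β,γ,ε}, {α,β,γ,δ}, {α,β,δ,ε}, {α,γ,δ,ε}, X }

Trace:
Take S₀ = 𝒢 ∪ {∅, X} = { {}, {β,ε}, {α,β,δ}, {α,δ,ε}, X }.
Round 1 adds 4:
  {β,γ}  = ᶜ of {α,δ,ε}
  {γ,ε}  = ᶜ of {α,β,δ}
  {α,γ,δ}  = ᶜ of {β,ε}
  {α,β,δ,ε}  = {α,δ,ε} ∪ {β,ε}
  (now 9)
Round 2: 4 new —
  {γ}  = ᶜ of {α,β,δ,ε}
  {β,γ,ε}  = {β,ε} ∪ {β,γ}
  {α,β,γ,δ}  = {α,β,δ} ∪ {α,γ,δ}
  {α,γ,δ,ε}  = {α,δ,ε} ∪ {α,γ,δ}
  (now 13)
Round 3: +3 →
  {β}  = ᶜ of {α,γ,δ,ε}
  {ε}  = ᶜ of {α,β,γ,δ}
  {α,δ}  = ᶜ of {β,γ,ε}
  (now 16)
Round 4: closed — nothing new.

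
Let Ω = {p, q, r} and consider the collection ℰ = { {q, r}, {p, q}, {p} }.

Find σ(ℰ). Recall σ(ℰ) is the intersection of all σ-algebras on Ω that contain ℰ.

Initial family (5 sets): { {}, {p}, {p, q}, {q, r}, Ω }.
Round 1 adds 1:
  {r}  = ᶜ of {p, q}
  |family| = 6
Round 2: +1 →
  {p, r}  = {r} ∪ {p}
  |family| = 7
Round 3. New:
  {q}  = ᶜ of {p, r}
  |family| = 8
Round 4: no new sets; the family is a σ-algebra.

Therefore σ(ℰ) = { {}, {p}, {q}, {r}, {p, q}, {p, r}, {q, r}, Ω } (|σ(ℰ)| = 8).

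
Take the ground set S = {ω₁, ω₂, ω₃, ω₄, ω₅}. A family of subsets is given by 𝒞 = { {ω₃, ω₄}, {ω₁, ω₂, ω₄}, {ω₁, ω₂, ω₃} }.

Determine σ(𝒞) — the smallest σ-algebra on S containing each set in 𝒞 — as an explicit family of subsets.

|σ(𝒞)| = 16.  σ(𝒞) = { {}, {ω₃}, {ω₄}, {ω₅}, {ω₁, ω₂}, {ω₃, ω₄}, {ω₃, ω₅}, {ω₄, ω₅}, {ω₁, ω₂, ω₃}, {ω₁, ω₂, ω₄}, {ω₁, ω₂, ω₅}, {ω₃, ω₄, ω₅}, {ω₁, ω₂, ω₃, ω₄}, {ω₁, ω₂, ω₃, ω₅}, {ω₁, ω₂, ω₄, ω₅}, S }

Working:
Begin from { {}, {ω₃, ω₄}, {ω₁, ω₂, ω₃}, {ω₁, ω₂, ω₄}, S } (that is, 𝒞 plus ∅ and S).
Round 1: +4 →
  {ω₃, ω₅}  = ᶜ of {ω₁, ω₂, ω₄}
  {ω₄, ω₅}  = ᶜ of {ω₁, ω₂, ω₃}
  {ω₁, ω₂, ω₅}  = ᶜ of {ω₃, ω₄}
  {ω₁, ω₂, ω₃, ω₄}  = {ω₃, ω₄} ∪ {ω₁, ω₂, ω₃}
  |family| = 9
Round 2: 4 new —
  {ω₅}  = ᶜ of {ω₁, ω₂, ω₃, ω₄}
  {ω₃, ω₄, ω₅}  = {ω₃, ω₄} ∪ {ω₄, ω₅}
  {ω₁, ω₂, ω₃, ω₅}  = {ω₁, ω₂, ω₃} ∪ {ω₁, ω₂, ω₅}
  {ω₁, ω₂, ω₄, ω₅}  = {ω₁, ω₂, ω₄} ∪ {ω₄, ω₅}
  |family| = 13
Round 3: 3 new —
  {ω₃}  = ᶜ of {ω₁, ω₂, ω₄, ω₅}
  {ω₄}  = ᶜ of {ω₁, ω₂, ω₃, ω₅}
  {ω₁, ω₂}  = ᶜ of {ω₃, ω₄, ω₅}
  |family| = 16
Round 4 adds nothing — fixpoint reached.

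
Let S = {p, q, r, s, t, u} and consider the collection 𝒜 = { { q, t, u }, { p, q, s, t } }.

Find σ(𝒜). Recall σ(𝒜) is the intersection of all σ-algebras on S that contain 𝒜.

Take S₀ = 𝒜 ∪ {∅, S} = { {  }, { q, t, u }, { p, q, s, t }, S }.
Pass 1 (3 new):
  { r, u }  = complement { p, q, s, t }
  { p, r, s }  = complement { q, t, u }
  { p, q, s, t, u }  = { q, t, u } ∪ { p, q, s, t }
  — 7 sets.
Pass 2 (4 new):
  { r }  = complement { p, q, s, t, u }
  { p, r, s, u }  = { p, r, s } ∪ { r, u }
  { q, r, t, u }  = { r, u } ∪ { q, t, u }
  { p, q, r, s, t }  = { p, r, s } ∪ { p, q, s, t }
  — 11 sets.
Pass 3. New:
  { u }  = complement { p, q, r, s, t }
  { p, s }  = complement { q, r, t, u }
  { q, t }  = complement { p, r, s, u }
  — 14 sets.
Pass 4: 2 new —
  { p, s, u }  = { p, s } ∪ { u }
  { q, r, t }  = { r } ∪ { q, t }
  — 16 sets.
Pass 5: already closed under ᶜ and ∪.

|σ(𝒜)| = 16.  σ(𝒜) = { {  }, { r }, { u }, { p, s }, { q, t }, { r, u }, { p, r, s }, { p, s, u }, { q, r, t }, { q, t, u }, { p, q, s, t }, { p, r, s, u }, { q, r, t, u }, { p, q, r, s, t }, { p, q, s, t, u }, S }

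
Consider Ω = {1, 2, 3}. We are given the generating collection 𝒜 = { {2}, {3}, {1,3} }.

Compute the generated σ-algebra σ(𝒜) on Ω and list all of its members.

Initial family (5 sets): { {}, {2}, {3}, {1,3}, Ω }.
Round 1: +2 →
  {1,2}  = Ω∖{3}
  {2,3}  = {3} ∪ {2}
  |family| = 7
Round 2 (1 new):
  {1}  = Ω∖{2,3}
  |family| = 8
Round 3: stable.

Therefore σ(𝒜) = { {}, {1}, {2}, {3}, {1,2}, {1,3}, {2,3}, Ω } (|σ(𝒜)| = 8).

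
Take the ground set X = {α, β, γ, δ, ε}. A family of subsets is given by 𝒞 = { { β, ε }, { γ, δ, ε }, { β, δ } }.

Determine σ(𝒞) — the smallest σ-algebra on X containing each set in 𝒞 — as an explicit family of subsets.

σ(𝒞) (32 sets): { ∅, { α }, { β }, { γ }, { δ }, { ε }, { α, β }, { α, γ }, { α, δ }, { α, ε }, { β, γ }, { β, δ }, { β, ε }, { γ, δ }, { γ, ε }, { δ, ε }, { α, β, γ }, { α, β, δ }, { α, β, ε }, { α, γ, δ }, { α, γ, ε }, { α, δ, ε }, { β, γ, δ }, { β, γ, ε }, { β, δ, ε }, { γ, δ, ε }, { α, β, γ, δ }, { α, β, γ, ε }, { α, β, δ, ε }, { α, γ, δ, ε }, { β, γ, δ, ε }, X }

Working:
Begin from { ∅, { β, δ }, { β, ε }, { γ, δ, ε }, X } (that is, 𝒞 plus ∅ and X).
Step 1 (5 new):
  { α, β }  = X∖{ γ, δ, ε }
  { α, γ, δ }  = X∖{ β, ε }
  { α, γ, ε }  = X∖{ β, δ }
  { β, δ, ε }  = { β, ε } ∪ { β, δ }
  { β, γ, δ, ε }  = { β, ε } ∪ { γ, δ, ε }
  (now 10)
Step 2 (8 new):
  { α }  = X∖{ β, γ, δ, ε }
  { α, γ }  = X∖{ β, δ, ε }
  { α, β, δ }  = { α, β } ∪ { β, δ }
  { α, β, ε }  = { β, ε } ∪ { α, β }
  { α, β, γ, δ }  = { α, β } ∪ { α, γ, δ }
  { α, β, γ, ε }  = { β, ε } ∪ { α, γ, ε }
  { α, β, δ, ε }  = { α, β } ∪ { β, δ, ε }
  { α, γ, δ, ε }  = { γ, δ, ε } ∪ { α, γ, ε }
  (now 18)
Step 3. New:
  { β }  = X∖{ α, γ, δ, ε }
  { γ }  = X∖{ α, β, δ, ε }
  { δ }  = X∖{ α, β, γ, ε }
  { ε }  = X∖{ α, β, γ, δ }
  { γ, δ }  = X∖{ α, β, ε }
  { γ, ε }  = X∖{ α, β, δ }
  { α, β, γ }  = { α, β } ∪ { α, γ }
  (now 25)
Step 4. New:
  { α, δ }  = { δ } ∪ { α }
  { α, ε }  = { ε } ∪ { α }
  { β, γ }  = { β } ∪ { γ }
  { δ, ε }  = X∖{ α, β, γ }
  { β, γ, δ }  = { γ, δ } ∪ { β }
  { β, γ, ε }  = { β, ε } ∪ { γ }
  (now 31)
Step 5 adds 1:
  { α, δ, ε }  = X∖{ β, γ }
  (now 32)
After Step 6 the family is unchanged; done.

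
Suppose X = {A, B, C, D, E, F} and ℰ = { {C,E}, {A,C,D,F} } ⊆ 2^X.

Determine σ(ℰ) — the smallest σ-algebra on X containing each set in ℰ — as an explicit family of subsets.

σ(ℰ) = { ∅, {B}, {C}, {E}, {B,C}, {B,E}, {C,E}, {A,D,F}, {B,C,E}, {A,B,D,F}, {A,C,D,F}, {A,D,E,F}, {A,B,C,D,F}, {A,B,D,E,F}, {A,C,D,E,F}, X }

Trace:
Initial family (4 sets): { ∅, {C,E}, {A,C,D,F}, X }.
Iteration 1 adds 3:
  {B,E}  = {A,C,D,F}ᶜ
  {A,B,D,F}  = {C,E}ᶜ
  {A,C,D,E,F}  = {C,E} ∪ {A,C,D,F}
  (now 7)
Iteration 2: 4 new —
  {B}  = {A,C,D,E,F}ᶜ
  {B,C,E}  = {B,E} ∪ {C,E}
  {A,B,C,D,F}  = {A,B,D,F} ∪ {A,C,D,F}
  {A,B,D,E,F}  = {B,E} ∪ {A,B,D,F}
  (now 11)
Iteration 3 (3 new):
  {C}  = {A,B,D,E,F}ᶜ
  {E}  = {A,B,C,D,F}ᶜ
  {A,D,F}  = {B,C,E}ᶜ
  (now 14)
Iteration 4. New:
  {B,C}  = {C} ∪ {B}
  {A,D,E,F}  = {A,D,F} ∪ {E}
  (now 16)
Iteration 5: already closed under ᶜ and ∪.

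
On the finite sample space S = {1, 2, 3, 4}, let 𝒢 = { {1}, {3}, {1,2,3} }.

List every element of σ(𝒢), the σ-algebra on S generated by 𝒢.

Seed the family with 𝒢 together with ∅ and S: { {}, {1}, {3}, {1,2,3}, S }.
Pass 1 adds 4:
  {4}  = ᶜ of {1,2,3}
  {1,3}  = {3} ∪ {1}
  {1,2,4}  = ᶜ of {3}
  {2,3,4}  = ᶜ of {1}
  (now 9)
Pass 2. New:
  {1,4}  = {4} ∪ {1}
  {2,4}  = ᶜ of {1,3}
  {3,4}  = {3} ∪ {4}
  {1,3,4}  = {1,3} ∪ {4}
  (now 13)
Pass 3 adds 3:
  {2}  = ᶜ of {1,3,4}
  {1,2}  = ᶜ of {3,4}
  {2,3}  = ᶜ of {1,4}
  (now 16)
Pass 4: already closed under ᶜ and ∪.

σ(𝒢) = { {}, {1}, {2}, {3}, {4}, {1,2}, {1,3}, {1,4}, {2,3}, {2,4}, {3,4}, {1,2,3}, {1,2,4}, {1,3,4}, {2,3,4}, S }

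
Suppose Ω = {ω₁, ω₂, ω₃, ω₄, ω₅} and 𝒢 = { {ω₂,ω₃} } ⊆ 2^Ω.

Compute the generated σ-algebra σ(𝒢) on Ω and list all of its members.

Initial family (3 sets): { {}, {ω₂,ω₃}, Ω }.
Iteration 1. New:
  {ω₁,ω₄,ω₅}  = {ω₂,ω₃}ᶜ
  |family| = 4
Iteration 2: no new sets; the family is a σ-algebra.

σ(𝒢) = { {}, {ω₂,ω₃}, {ω₁,ω₄,ω₅}, Ω }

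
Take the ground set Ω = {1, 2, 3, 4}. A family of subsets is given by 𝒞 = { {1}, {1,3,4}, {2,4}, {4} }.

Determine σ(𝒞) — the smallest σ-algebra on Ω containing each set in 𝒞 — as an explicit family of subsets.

Take S₀ = 𝒞 ∪ {∅, Ω} = { ∅, {1}, {4}, {2,4}, {1,3,4}, Ω }.
Round 1: +6 →
  {2}  = {1,3,4}ᶜ
  {1,3}  = {2,4}ᶜ
  {1,4}  = {4} ∪ {1}
  {1,2,3}  = {4}ᶜ
  {1,2,4}  = {2,4} ∪ {1}
  {2,3,4}  = {1}ᶜ
Round 2: +3 →
  {3}  = {1,2,4}ᶜ
  {1,2}  = {2} ∪ {1}
  {2,3}  = {1,4}ᶜ
Round 3: +1 →
  {3,4}  = {1,2}ᶜ
Round 4: already closed under ᶜ and ∪.

Therefore σ(𝒞) = { ∅, {1}, {2}, {3}, {4}, {1,2}, {1,3}, {1,4}, {2,3}, {2,4}, {3,4}, {1,2,3}, {1,2,4}, {1,3,4}, {2,3,4}, Ω } (|σ(𝒞)| = 16).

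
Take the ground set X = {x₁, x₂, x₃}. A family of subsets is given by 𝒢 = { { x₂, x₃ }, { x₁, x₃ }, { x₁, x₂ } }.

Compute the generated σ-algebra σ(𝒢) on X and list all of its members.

Seed the family with 𝒢 together with ∅ and X: { {}, { x₁, x₂ }, { x₁, x₃ }, { x₂, x₃ }, X }.
Iteration 1 (3 new):
  { x₁ }  = complement { x₂, x₃ }
  { x₂ }  = complement { x₁, x₃ }
  { x₃ }  = complement { x₁, x₂ }
Iteration 2: closed — nothing new.

Therefore σ(𝒢) = { {}, { x₁ }, { x₂ }, { x₃ }, { x₁, x₂ }, { x₁, x₃ }, { x₂, x₃ }, X } (|σ(𝒢)| = 8).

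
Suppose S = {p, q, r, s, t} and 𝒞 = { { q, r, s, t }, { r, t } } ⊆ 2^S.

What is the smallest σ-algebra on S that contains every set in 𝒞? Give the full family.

Take S₀ = 𝒞 ∪ {∅, S} = { {}, { r, t }, { q, r, s, t }, S }.
Iteration 1 adds 2:
  { p }  = S∖{ q, r, s, t }
  { p, q, s }  = S∖{ r, t }
  (now 6)
Iteration 2 adds 1:
  { p, r, t }  = { r, t } ∪ { p }
  (now 7)
Iteration 3: 1 new —
  { q, s }  = S∖{ p, r, t }
  (now 8)
Iteration 4 adds nothing — fixpoint reached.

|σ(𝒞)| = 8.  σ(𝒞) = { {}, { p }, { q, s }, { r, t }, { p, q, s }, { p, r, t }, { q, r, s, t }, S }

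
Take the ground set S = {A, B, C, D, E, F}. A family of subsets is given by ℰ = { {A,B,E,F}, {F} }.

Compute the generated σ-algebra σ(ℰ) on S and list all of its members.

Begin from { {}, {F}, {A,B,E,F}, S } (that is, ℰ plus ∅ and S).
Iteration 1: +2 →
  {C,D}  = S∖{A,B,E,F}
  {A,B,C,D,E}  = S∖{F}
  (now 6)
Iteration 2. New:
  {C,D,F}  = {C,D} ∪ {F}
  (now 7)
Iteration 3. New:
  {A,B,E}  = S∖{C,D,F}
  (now 8)
Iteration 4: stable.

|σ(ℰ)| = 8.  σ(ℰ) = { {}, {F}, {C,D}, {A,B,E}, {C,D,F}, {A,B,E,F}, {A,B,C,D,E}, S }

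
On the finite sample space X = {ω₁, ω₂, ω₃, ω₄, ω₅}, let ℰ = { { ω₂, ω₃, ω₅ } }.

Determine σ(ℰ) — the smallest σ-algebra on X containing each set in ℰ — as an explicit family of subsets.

Initial family (3 sets): { {  }, { ω₂, ω₃, ω₅ }, X }.
Pass 1: 1 new —
  { ω₁, ω₄ }  = ᶜ of { ω₂, ω₃, ω₅ }
  |family| = 4
After Pass 2 the family is unchanged; done.

Therefore σ(ℰ) = { {  }, { ω₁, ω₄ }, { ω₂, ω₃, ω₅ }, X } (|σ(ℰ)| = 4).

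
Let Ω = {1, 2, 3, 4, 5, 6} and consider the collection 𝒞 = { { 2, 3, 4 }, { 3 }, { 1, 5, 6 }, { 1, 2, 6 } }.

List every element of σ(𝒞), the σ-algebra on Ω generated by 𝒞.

Seed the family with 𝒞 together with ∅ and Ω: { {}, { 3 }, { 1, 2, 6 }, { 1, 5, 6 }, { 2, 3, 4 }, Ω }.
Round 1. New:
  { 3, 4, 5 }  = Ω∖{ 1, 2, 6 }
  { 1, 2, 3, 6 }  = { 3 } ∪ { 1, 2, 6 }
  { 1, 2, 5, 6 }  = { 1, 5, 6 } ∪ { 1, 2, 6 }
  { 1, 3, 5, 6 }  = { 3 } ∪ { 1, 5, 6 }
  { 1, 2, 3, 4, 6 }  = { 2, 3, 4 } ∪ { 1, 2, 6 }
  { 1, 2, 4, 5, 6 }  = Ω∖{ 3 }
  |family| = 12
Round 2. New:
  { 5 }  = Ω∖{ 1, 2, 3, 4, 6 }
  { 2, 4 }  = Ω∖{ 1, 3, 5, 6 }
  { 3, 4 }  = Ω∖{ 1, 2, 5, 6 }
  { 4, 5 }  = Ω∖{ 1, 2, 3, 6 }
  { 2, 3, 4, 5 }  = { 3, 4, 5 } ∪ { 2, 3, 4 }
  { 1, 2, 3, 5, 6 }  = { 1, 3, 5, 6 } ∪ { 1, 2, 3, 6 }
  { 1, 3, 4, 5, 6 }  = { 1, 3, 5, 6 } ∪ { 3, 4, 5 }
  |family| = 19
Round 3 adds 7:
  { 2 }  = Ω∖{ 1, 3, 4, 5, 6 }
  { 4 }  = Ω∖{ 1, 2, 3, 5, 6 }
  { 1, 6 }  = Ω∖{ 2, 3, 4, 5 }
  { 3, 5 }  = { 5 } ∪ { 3 }
  { 2, 4, 5 }  = { 4, 5 } ∪ { 2, 4 }
  { 1, 2, 4, 6 }  = { 2, 4 } ∪ { 1, 2, 6 }
  { 1, 4, 5, 6 }  = { 4, 5 } ∪ { 1, 5, 6 }
  |family| = 26
Round 4: 6 new —
  { 2, 3 }  = Ω∖{ 1, 4, 5, 6 }
  { 2, 5 }  = { 2 } ∪ { 5 }
  { 1, 3, 6 }  = Ω∖{ 2, 4, 5 }
  { 1, 4, 6 }  = { 1, 6 } ∪ { 4 }
  { 2, 3, 5 }  = { 2 } ∪ { 3, 5 }
  { 1, 3, 4, 6 }  = { 3, 4 } ∪ { 1, 6 }
  |family| = 32
Round 5: closed — nothing new.

σ(𝒞) = { {}, { 2 }, { 3 }, { 4 }, { 5 }, { 1, 6 }, { 2, 3 }, { 2, 4 }, { 2, 5 }, { 3, 4 }, { 3, 5 }, { 4, 5 }, { 1, 2, 6 }, { 1, 3, 6 }, { 1, 4, 6 }, { 1, 5, 6 }, { 2, 3, 4 }, { 2, 3, 5 }, { 2, 4, 5 }, { 3, 4, 5 }, { 1, 2, 3, 6 }, { 1, 2, 4, 6 }, { 1, 2, 5, 6 }, { 1, 3, 4, 6 }, { 1, 3, 5, 6 }, { 1, 4, 5, 6 }, { 2, 3, 4, 5 }, { 1, 2, 3, 4, 6 }, { 1, 2, 3, 5, 6 }, { 1, 2, 4, 5, 6 }, { 1, 3, 4, 5, 6 }, Ω }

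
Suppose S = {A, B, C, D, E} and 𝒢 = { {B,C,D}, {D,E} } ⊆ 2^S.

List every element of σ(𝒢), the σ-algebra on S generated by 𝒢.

Begin from { ∅, {D,E}, {B,C,D}, S } (that is, 𝒢 plus ∅ and S).
Pass 1: +3 →
  {A,E}  = S∖{B,C,D}
  {A,B,C}  = S∖{D,E}
  {B,C,D,E}  = {B,C,D} ∪ {D,E}
Pass 2: 4 new —
  {A}  = S∖{B,C,D,E}
  {A,D,E}  = {D,E} ∪ {A,E}
  {A,B,C,D}  = {B,C,D} ∪ {A,B,C}
  {A,B,C,E}  = {A,B,C} ∪ {A,E}
Pass 3. New:
  {D}  = S∖{A,B,C,E}
  {E}  = S∖{A,B,C,D}
  {B,C}  = S∖{A,D,E}
Pass 4 (2 new):
  {A,D}  = {D} ∪ {A}
  {B,C,E}  = {B,C} ∪ {E}
Pass 5: no new sets; the family is a σ-algebra.

|σ(𝒢)| = 16.  σ(𝒢) = { ∅, {A}, {D}, {E}, {A,D}, {A,E}, {B,C}, {D,E}, {A,B,C}, {A,D,E}, {B,C,D}, {B,C,E}, {A,B,C,D}, {A,B,C,E}, {B,C,D,E}, S }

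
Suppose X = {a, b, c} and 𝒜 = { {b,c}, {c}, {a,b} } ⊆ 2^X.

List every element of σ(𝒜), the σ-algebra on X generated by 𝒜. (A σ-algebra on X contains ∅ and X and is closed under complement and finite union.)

|σ(𝒜)| = 8.  σ(𝒜) = { {}, {a}, {b}, {c}, {a,b}, {a,c}, {b,c}, X }

Derivation:
Initial family (5 sets): { {}, {c}, {a,b}, {b,c}, X }.
Round 1 adds 1:
  {a}  = {b,c}ᶜ
Round 2. New:
  {a,c}  = {c} ∪ {a}
Round 3 adds 1:
  {b}  = {a,c}ᶜ
Round 4: already closed under ᶜ and ∪.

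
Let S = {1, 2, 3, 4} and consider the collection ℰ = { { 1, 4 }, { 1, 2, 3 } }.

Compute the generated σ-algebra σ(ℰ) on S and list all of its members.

Take S₀ = ℰ ∪ {∅, S} = { ∅, { 1, 4 }, { 1, 2, 3 }, S }.
Step 1 (2 new):
  { 4 }  = { 1, 2, 3 }ᶜ
  { 2, 3 }  = { 1, 4 }ᶜ
Step 2. New:
  { 2, 3, 4 }  = { 2, 3 } ∪ { 4 }
Step 3. New:
  { 1 }  = { 2, 3, 4 }ᶜ
After Step 4 the family is unchanged; done.

Therefore σ(ℰ) = { ∅, { 1 }, { 4 }, { 1, 4 }, { 2, 3 }, { 1, 2, 3 }, { 2, 3, 4 }, S } (|σ(ℰ)| = 8).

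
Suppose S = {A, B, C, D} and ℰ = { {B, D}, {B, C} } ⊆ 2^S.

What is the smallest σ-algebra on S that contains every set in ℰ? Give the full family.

Answer: σ(ℰ) = { {}, {A}, {B}, {C}, {D}, {A, B}, {A, C}, {A, D}, {B, C}, {B, D}, {C, D}, {A, B, C}, {A, B, D}, {A, C, D}, {B, C, D}, S }

Derivation:
Start: ℰ ∪ {∅, S} = { {}, {B, C}, {B, D}, S }.
Round 1 adds 3:
  {A, C}  = {B, D}ᶜ
  {A, D}  = {B, C}ᶜ
  {B, C, D}  = {B, D} ∪ {B, C}
  — 7 sets.
Round 2 adds 4:
  {A}  = {B, C, D}ᶜ
  {A, B, C}  = {B, C} ∪ {A, C}
  {A, B, D}  = {A, D} ∪ {B, D}
  {A, C, D}  = {A, D} ∪ {A, C}
  — 11 sets.
Round 3: 3 new —
  {B}  = {A, C, D}ᶜ
  {C}  = {A, B, D}ᶜ
  {D}  = {A, B, C}ᶜ
  — 14 sets.
Round 4: +2 →
  {A, B}  = {B} ∪ {A}
  {C, D}  = {C} ∪ {D}
  — 16 sets.
Round 5: closed — nothing new.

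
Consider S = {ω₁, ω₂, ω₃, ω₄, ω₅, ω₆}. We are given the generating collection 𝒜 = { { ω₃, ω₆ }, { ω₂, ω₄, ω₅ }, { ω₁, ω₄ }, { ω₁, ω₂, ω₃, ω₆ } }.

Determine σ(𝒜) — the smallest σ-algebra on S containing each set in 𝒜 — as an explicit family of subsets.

σ(𝒜) = { {}, { ω₁ }, { ω₂ }, { ω₄ }, { ω₅ }, { ω₁, ω₂ }, { ω₁, ω₄ }, { ω₁, ω₅ }, { ω₂, ω₄ }, { ω₂, ω₅ }, { ω₃, ω₆ }, { ω₄, ω₅ }, { ω₁, ω₂, ω₄ }, { ω₁, ω₂, ω₅ }, { ω₁, ω₃, ω₆ }, { ω₁, ω₄, ω₅ }, { ω₂, ω₃, ω₆ }, { ω₂, ω₄, ω₅ }, { ω₃, ω₄, ω₆ }, { ω₃, ω₅, ω₆ }, { ω₁, ω₂, ω₃, ω₆ }, { ω₁, ω₂, ω₄, ω₅ }, { ω₁, ω₃, ω₄, ω₆ }, { ω₁, ω₃, ω₅, ω₆ }, { ω₂, ω₃, ω₄, ω₆ }, { ω₂, ω₃, ω₅, ω₆ }, { ω₃, ω₄, ω₅, ω₆ }, { ω₁, ω₂, ω₃, ω₄, ω₆ }, { ω₁, ω₂, ω₃, ω₅, ω₆ }, { ω₁, ω₃, ω₄, ω₅, ω₆ }, { ω₂, ω₃, ω₄, ω₅, ω₆ }, S }

Working:
Start: 𝒜 ∪ {∅, S} = { {}, { ω₁, ω₄ }, { ω₃, ω₆ }, { ω₂, ω₄, ω₅ }, { ω₁, ω₂, ω₃, ω₆ }, S }.
Step 1. New:
  { ω₄, ω₅ }  = S∖{ ω₁, ω₂, ω₃, ω₆ }
  { ω₁, ω₃, ω₆ }  = S∖{ ω₂, ω₄, ω₅ }
  { ω₁, ω₂, ω₄, ω₅ }  = S∖{ ω₃, ω₆ }
  { ω₁, ω₃, ω₄, ω₆ }  = { ω₁, ω₄ } ∪ { ω₃, ω₆ }
  { ω₂, ω₃, ω₅, ω₆ }  = S∖{ ω₁, ω₄ }
  { ω₁, ω₂, ω₃, ω₄, ω₆ }  = { ω₁, ω₄ } ∪ { ω₁, ω₂, ω₃, ω₆ }
  { ω₂, ω₃, ω₄, ω₅, ω₆ }  = { ω₃, ω₆ } ∪ { ω₂, ω₄, ω₅ }
  — 13 sets.
Step 2: 7 new —
  { ω₁ }  = S∖{ ω₂, ω₃, ω₄, ω₅, ω₆ }
  { ω₅ }  = S∖{ ω₁, ω₂, ω₃, ω₄, ω₆ }
  { ω₂, ω₅ }  = S∖{ ω₁, ω₃, ω₄, ω₆ }
  { ω₁, ω₄, ω₅ }  = { ω₄, ω₅ } ∪ { ω₁, ω₄ }
  { ω₃, ω₄, ω₅, ω₆ }  = { ω₄, ω₅ } ∪ { ω₃, ω₆ }
  { ω₁, ω₂, ω₃, ω₅, ω₆ }  = { ω₁, ω₃, ω₆ } ∪ { ω₂, ω₃, ω₅, ω₆ }
  { ω₁, ω₃, ω₄, ω₅, ω₆ }  = { ω₁, ω₃, ω₆ } ∪ { ω₄, ω₅ }
  — 20 sets.
Step 3 adds 8:
  { ω₂ }  = S∖{ ω₁, ω₃, ω₄, ω₅, ω₆ }
  { ω₄ }  = S∖{ ω₁, ω₂, ω₃, ω₅, ω₆ }
  { ω₁, ω₂ }  = S∖{ ω₃, ω₄, ω₅, ω₆ }
  { ω₁, ω₅ }  = { ω₅ } ∪ { ω₁ }
  { ω₁, ω₂, ω₅ }  = { ω₂, ω₅ } ∪ { ω₁ }
  { ω₂, ω₃, ω₆ }  = S∖{ ω₁, ω₄, ω₅ }
  { ω₃, ω₅, ω₆ }  = { ω₅ } ∪ { ω₃, ω₆ }
  { ω₁, ω₃, ω₅, ω₆ }  = { ω₁, ω₃, ω₆ } ∪ { ω₅ }
  — 28 sets.
Step 4. New:
  { ω₂, ω₄ }  = S∖{ ω₁, ω₃, ω₅, ω₆ }
  { ω₁, ω₂, ω₄ }  = S∖{ ω₃, ω₅, ω₆ }
  { ω₃, ω₄, ω₆ }  = S∖{ ω₁, ω₂, ω₅ }
  { ω₂, ω₃, ω₄, ω₆ }  = S∖{ ω₁, ω₅ }
  — 32 sets.
Step 5 adds nothing — fixpoint reached.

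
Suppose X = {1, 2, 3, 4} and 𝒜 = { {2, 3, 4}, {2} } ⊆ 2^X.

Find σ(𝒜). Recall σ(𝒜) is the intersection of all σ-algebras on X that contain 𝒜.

|σ(𝒜)| = 8.  σ(𝒜) = { ∅, {1}, {2}, {1, 2}, {3, 4}, {1, 3, 4}, {2, 3, 4}, X }

Derivation:
Take S₀ = 𝒜 ∪ {∅, X} = { ∅, {2}, {2, 3, 4}, X }.
Iteration 1: 2 new —
  {1}  = X∖{2, 3, 4}
  {1, 3, 4}  = X∖{2}
  — 6 sets.
Iteration 2: +1 →
  {1, 2}  = {2} ∪ {1}
  — 7 sets.
Iteration 3: 1 new —
  {3, 4}  = X∖{1, 2}
  — 8 sets.
Iteration 4: already closed under ᶜ and ∪.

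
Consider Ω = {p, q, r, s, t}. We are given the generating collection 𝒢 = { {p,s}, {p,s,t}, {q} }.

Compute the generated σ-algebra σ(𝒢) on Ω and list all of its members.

Seed the family with 𝒢 together with ∅ and Ω: { ∅, {q}, {p,s}, {p,s,t}, Ω }.
Iteration 1 adds 5:
  {q,r}  = Ω∖{p,s,t}
  {p,q,s}  = {p,s} ∪ {q}
  {q,r,t}  = Ω∖{p,s}
  {p,q,s,t}  = {p,s,t} ∪ {q}
  {p,r,s,t}  = Ω∖{q}
  [10 total]
Iteration 2. New:
  {r}  = Ω∖{p,q,s,t}
  {r,t}  = Ω∖{p,q,s}
  {p,q,r,s}  = {p,q,s} ∪ {q,r}
  [13 total]
Iteration 3 adds 2:
  {t}  = Ω∖{p,q,r,s}
  {p,r,s}  = {r} ∪ {p,s}
  [15 total]
Iteration 4: +1 →
  {q,t}  = Ω∖{p,r,s}
  [16 total]
Iteration 5: no new sets; the family is a σ-algebra.

|σ(𝒢)| = 16.  σ(𝒢) = { ∅, {q}, {r}, {t}, {p,s}, {q,r}, {q,t}, {r,t}, {p,q,s}, {p,r,s}, {p,s,t}, {q,r,t}, {p,q,r,s}, {p,q,s,t}, {p,r,s,t}, Ω }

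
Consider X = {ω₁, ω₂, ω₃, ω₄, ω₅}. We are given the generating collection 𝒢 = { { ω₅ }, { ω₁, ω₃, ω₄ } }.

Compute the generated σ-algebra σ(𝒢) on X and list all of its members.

Begin from { {}, { ω₅ }, { ω₁, ω₃, ω₄ }, X } (that is, 𝒢 plus ∅ and X).
Iteration 1. New:
  { ω₂, ω₅ }  = { ω₁, ω₃, ω₄ }ᶜ
  { ω₁, ω₂, ω₃, ω₄ }  = { ω₅ }ᶜ
  { ω₁, ω₃, ω₄, ω₅ }  = { ω₁, ω₃, ω₄ } ∪ { ω₅ }
  — 7 sets.
Iteration 2 (1 new):
  { ω₂ }  = { ω₁, ω₃, ω₄, ω₅ }ᶜ
  — 8 sets.
Iteration 3: already closed under ᶜ and ∪.

Hence σ(𝒢) has 8 members: { {}, { ω₂ }, { ω₅ }, { ω₂, ω₅ }, { ω₁, ω₃, ω₄ }, { ω₁, ω₂, ω₃, ω₄ }, { ω₁, ω₃, ω₄, ω₅ }, X }.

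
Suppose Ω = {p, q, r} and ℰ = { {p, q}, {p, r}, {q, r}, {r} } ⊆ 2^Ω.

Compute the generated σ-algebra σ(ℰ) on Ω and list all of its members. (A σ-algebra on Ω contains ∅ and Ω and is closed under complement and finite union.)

Seed the family with ℰ together with ∅ and Ω: { {}, {r}, {p, q}, {p, r}, {q, r}, Ω }.
Pass 1: +2 →
  {p}  = Ω∖{q, r}
  {q}  = Ω∖{p, r}
  [8 total]
Pass 2: closed — nothing new.

Hence σ(ℰ) has 8 members: { {}, {p}, {q}, {r}, {p, q}, {p, r}, {q, r}, Ω }.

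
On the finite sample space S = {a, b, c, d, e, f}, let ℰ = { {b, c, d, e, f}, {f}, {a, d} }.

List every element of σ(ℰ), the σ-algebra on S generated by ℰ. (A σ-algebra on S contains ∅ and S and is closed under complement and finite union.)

Answer: σ(ℰ) = { ∅, {a}, {d}, {f}, {a, d}, {a, f}, {d, f}, {a, d, f}, {b, c, e}, {a, b, c, e}, {b, c, d, e}, {b, c, e, f}, {a, b, c, d, e}, {a, b, c, e, f}, {b, c, d, e, f}, S }

Derivation:
Start: ℰ ∪ {∅, S} = { ∅, {f}, {a, d}, {b, c, d, e, f}, S }.
Round 1 adds 4:
  {a}  = {b, c, d, e, f}ᶜ
  {a, d, f}  = {a, d} ∪ {f}
  {b, c, e, f}  = {a, d}ᶜ
  {a, b, c, d, e}  = {f}ᶜ
  (now 9)
Round 2. New:
  {a, f}  = {f} ∪ {a}
  {b, c, e}  = {a, d, f}ᶜ
  {a, b, c, e, f}  = {b, c, e, f} ∪ {a}
  (now 12)
Round 3. New:
  {d}  = {a, b, c, e, f}ᶜ
  {a, b, c, e}  = {b, c, e} ∪ {a}
  {b, c, d, e}  = {a, f}ᶜ
  (now 15)
Round 4. New:
  {d, f}  = {a, b, c, e}ᶜ
  (now 16)
Round 5 adds nothing — fixpoint reached.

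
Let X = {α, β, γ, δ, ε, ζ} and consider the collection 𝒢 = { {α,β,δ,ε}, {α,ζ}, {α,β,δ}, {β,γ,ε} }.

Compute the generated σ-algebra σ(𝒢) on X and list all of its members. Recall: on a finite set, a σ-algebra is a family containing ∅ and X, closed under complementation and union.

Answer: σ(𝒢) = { {}, {α}, {β}, {γ}, {δ}, {ε}, {ζ}, {α,β}, {α,γ}, {α,δ}, {α,ε}, {α,ζ}, {β,γ}, {β,δ}, {β,ε}, {β,ζ}, {γ,δ}, {γ,ε}, {γ,ζ}, {δ,ε}, {δ,ζ}, {ε,ζ}, {α,β,γ}, {α,β,δ}, {α,β,ε}, {α,β,ζ}, {α,γ,δ}, {α,γ,ε}, {α,γ,ζ}, {α,δ,ε}, {α,δ,ζ}, {α,ε,ζ}, {β,γ,δ}, {β,γ,ε}, {β,γ,ζ}, {β,δ,ε}, {β,δ,ζ}, {β,ε,ζ}, {γ,δ,ε}, {γ,δ,ζ}, {γ,ε,ζ}, {δ,ε,ζ}, {α,β,γ,δ}, {α,β,γ,ε}, {α,β,γ,ζ}, {α,β,δ,ε}, {α,β,δ,ζ}, {α,β,ε,ζ}, {α,γ,δ,ε}, {α,γ,δ,ζ}, {α,γ,ε,ζ}, {α,δ,ε,ζ}, {β,γ,δ,ε}, {β,γ,δ,ζ}, {β,γ,ε,ζ}, {β,δ,ε,ζ}, {γ,δ,ε,ζ}, {α,β,γ,δ,ε}, {α,β,γ,δ,ζ}, {α,β,γ,ε,ζ}, {α,β,δ,ε,ζ}, {α,γ,δ,ε,ζ}, {β,γ,δ,ε,ζ}, X }

Derivation:
Take S₀ = 𝒢 ∪ {∅, X} = { {}, {α,ζ}, {α,β,δ}, {β,γ,ε}, {α,β,δ,ε}, X }.
Round 1 adds 8:
  {γ,ζ}  = ᶜ of {α,β,δ,ε}
  {α,δ,ζ}  = ᶜ of {β,γ,ε}
  {γ,ε,ζ}  = ᶜ of {α,β,δ}
  {α,β,δ,ζ}  = {α,ζ} ∪ {α,β,δ}
  {β,γ,δ,ε}  = ᶜ of {α,ζ}
  {α,β,γ,δ,ε}  = {β,γ,ε} ∪ {α,β,δ,ε}
  {α,β,γ,ε,ζ}  = {β,γ,ε} ∪ {α,ζ}
  {α,β,δ,ε,ζ}  = {α,ζ} ∪ {α,β,δ,ε}
Round 2: +11 →
  {γ}  = ᶜ of {α,β,δ,ε,ζ}
  {δ}  = ᶜ of {α,β,γ,ε,ζ}
  {ζ}  = ᶜ of {α,β,γ,δ,ε}
  {γ,ε}  = ᶜ of {α,β,δ,ζ}
  {α,γ,ζ}  = {α,ζ} ∪ {γ,ζ}
  {α,γ,δ,ζ}  = {α,δ,ζ} ∪ {γ,ζ}
  {α,γ,ε,ζ}  = {α,ζ} ∪ {γ,ε,ζ}
  {β,γ,ε,ζ}  = {β,γ,ε} ∪ {γ,ζ}
  {α,β,γ,δ,ζ}  = {α,β,δ,ζ} ∪ {γ,ζ}
  {α,γ,δ,ε,ζ}  = {α,δ,ζ} ∪ {γ,ε,ζ}
  {β,γ,δ,ε,ζ}  = {β,γ,δ,ε} ∪ {γ,ζ}
Round 3. New:
  {α}  = ᶜ of {β,γ,δ,ε,ζ}
  {β}  = ᶜ of {α,γ,δ,ε,ζ}
  {ε}  = ᶜ of {α,β,γ,δ,ζ}
  {α,δ}  = ᶜ of {β,γ,ε,ζ}
  {β,δ}  = ᶜ of {α,γ,ε,ζ}
  {β,ε}  = ᶜ of {α,γ,δ,ζ}
  {γ,δ}  = {γ} ∪ {δ}
  {δ,ζ}  = {ζ} ∪ {δ}
  {β,δ,ε}  = ᶜ of {α,γ,ζ}
  {γ,δ,ε}  = {γ,ε} ∪ {δ}
  {γ,δ,ζ}  = {γ,ζ} ∪ {δ}
  {α,β,γ,δ}  = {α,β,δ} ∪ {γ}
  {γ,δ,ε,ζ}  = {γ,ε,ζ} ∪ {δ}
Round 4: +25 →
  {α,β}  = ᶜ of {γ,δ,ε,ζ}
  {α,γ}  = {γ} ∪ {α}
  {α,ε}  = {α} ∪ {ε}
  {β,γ}  = {β} ∪ {γ}
  {β,ζ}  = {β} ∪ {ζ}
  {δ,ε}  = {δ} ∪ {ε}
  {ε,ζ}  = ᶜ of {α,β,γ,δ}
  {α,β,ε}  = ᶜ of {γ,δ,ζ}
  {α,β,ζ}  = ᶜ of {γ,δ,ε}
  {α,γ,δ}  = {γ,δ} ∪ {α}
  {α,γ,ε}  = {γ,ε} ∪ {α}
  {α,δ,ε}  = {α,δ} ∪ {ε}
  {α,ε,ζ}  = {α,ζ} ∪ {ε}
  {β,γ,δ}  = {γ,δ} ∪ {β}
  {β,γ,ζ}  = {β} ∪ {γ,ζ}
  {β,δ,ζ}  = {β} ∪ {δ,ζ}
  {β,ε,ζ}  = {β,ε} ∪ {ζ}
  {δ,ε,ζ}  = {δ,ζ} ∪ {ε}
  {α,β,γ,ε}  = ᶜ of {δ,ζ}
  {α,β,γ,ζ}  = {α,γ,ζ} ∪ {β}
  {α,β,ε,ζ}  = ᶜ of {γ,δ}
  {α,γ,δ,ε}  = {γ,ε} ∪ {α,δ}
  {α,δ,ε,ζ}  = {α,δ,ζ} ∪ {ε}
  {β,γ,δ,ζ}  = {β} ∪ {γ,δ,ζ}
  {β,δ,ε,ζ}  = {β,δ,ε} ∪ {δ,ζ}
Round 5 adds 1:
  {α,β,γ}  = ᶜ of {δ,ε,ζ}
Round 6: no new sets; the family is a σ-algebra.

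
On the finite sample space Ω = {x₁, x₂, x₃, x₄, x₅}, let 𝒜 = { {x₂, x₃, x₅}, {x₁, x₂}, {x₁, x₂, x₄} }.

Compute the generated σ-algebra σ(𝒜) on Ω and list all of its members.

σ(𝒜) (16 sets): { ∅, {x₁}, {x₂}, {x₄}, {x₁, x₂}, {x₁, x₄}, {x₂, x₄}, {x₃, x₅}, {x₁, x₂, x₄}, {x₁, x₃, x₅}, {x₂, x₃, x₅}, {x₃, x₄, x₅}, {x₁, x₂, x₃, x₅}, {x₁, x₃, x₄, x₅}, {x₂, x₃, x₄, x₅}, Ω }

Derivation:
Initial family (5 sets): { ∅, {x₁, x₂}, {x₁, x₂, x₄}, {x₂, x₃, x₅}, Ω }.
Step 1: +4 →
  {x₁, x₄}  = Ω∖{x₂, x₃, x₅}
  {x₃, x₅}  = Ω∖{x₁, x₂, x₄}
  {x₃, x₄, x₅}  = Ω∖{x₁, x₂}
  {x₁, x₂, x₃, x₅}  = {x₂, x₃, x₅} ∪ {x₁, x₂}
  — 9 sets.
Step 2. New:
  {x₄}  = Ω∖{x₁, x₂, x₃, x₅}
  {x₁, x₃, x₄, x₅}  = {x₃, x₄, x₅} ∪ {x₁, x₄}
  {x₂, x₃, x₄, x₅}  = {x₃, x₄, x₅} ∪ {x₂, x₃, x₅}
  — 12 sets.
Step 3 (2 new):
  {x₁}  = Ω∖{x₂, x₃, x₄, x₅}
  {x₂}  = Ω∖{x₁, x₃, x₄, x₅}
  — 14 sets.
Step 4: 2 new —
  {x₂, x₄}  = {x₄} ∪ {x₂}
  {x₁, x₃, x₅}  = {x₃, x₅} ∪ {x₁}
  — 16 sets.
Step 5: no new sets; the family is a σ-algebra.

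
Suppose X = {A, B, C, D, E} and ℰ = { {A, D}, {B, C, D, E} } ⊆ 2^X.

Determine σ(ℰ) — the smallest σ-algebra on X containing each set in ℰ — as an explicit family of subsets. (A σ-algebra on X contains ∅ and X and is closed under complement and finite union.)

|σ(ℰ)| = 8.  σ(ℰ) = { ∅, {A}, {D}, {A, D}, {B, C, E}, {A, B, C, E}, {B, C, D, E}, X }

Working:
Begin from { ∅, {A, D}, {B, C, D, E}, X } (that is, ℰ plus ∅ and X).
Step 1 (2 new):
  {A}  = ᶜ of {B, C, D, E}
  {B, C, E}  = ᶜ of {A, D}
  [6 total]
Step 2 adds 1:
  {A, B, C, E}  = {B, C, E} ∪ {A}
  [7 total]
Step 3 (1 new):
  {D}  = ᶜ of {A, B, C, E}
  [8 total]
After Step 4 the family is unchanged; done.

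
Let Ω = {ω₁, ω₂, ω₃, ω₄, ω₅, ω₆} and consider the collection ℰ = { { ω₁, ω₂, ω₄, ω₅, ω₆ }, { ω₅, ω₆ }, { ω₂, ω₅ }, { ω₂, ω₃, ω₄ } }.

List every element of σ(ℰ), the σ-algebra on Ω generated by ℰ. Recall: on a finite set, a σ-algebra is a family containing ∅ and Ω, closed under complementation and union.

Answer: σ(ℰ) = { {}, { ω₁ }, { ω₂ }, { ω₃ }, { ω₄ }, { ω₅ }, { ω₆ }, { ω₁, ω₂ }, { ω₁, ω₃ }, { ω₁, ω₄ }, { ω₁, ω₅ }, { ω₁, ω₆ }, { ω₂, ω₃ }, { ω₂, ω₄ }, { ω₂, ω₅ }, { ω₂, ω₆ }, { ω₃, ω₄ }, { ω₃, ω₅ }, { ω₃, ω₆ }, { ω₄, ω₅ }, { ω₄, ω₆ }, { ω₅, ω₆ }, { ω₁, ω₂, ω₃ }, { ω₁, ω₂, ω₄ }, { ω₁, ω₂, ω₅ }, { ω₁, ω₂, ω₆ }, { ω₁, ω₃, ω₄ }, { ω₁, ω₃, ω₅ }, { ω₁, ω₃, ω₆ }, { ω₁, ω₄, ω₅ }, { ω₁, ω₄, ω₆ }, { ω₁, ω₅, ω₆ }, { ω₂, ω₃, ω₄ }, { ω₂, ω₃, ω₅ }, { ω₂, ω₃, ω₆ }, { ω₂, ω₄, ω₅ }, { ω₂, ω₄, ω₆ }, { ω₂, ω₅, ω₆ }, { ω₃, ω₄, ω₅ }, { ω₃, ω₄, ω₆ }, { ω₃, ω₅, ω₆ }, { ω₄, ω₅, ω₆ }, { ω₁, ω₂, ω₃, ω₄ }, { ω₁, ω₂, ω₃, ω₅ }, { ω₁, ω₂, ω₃, ω₆ }, { ω₁, ω₂, ω₄, ω₅ }, { ω₁, ω₂, ω₄, ω₆ }, { ω₁, ω₂, ω₅, ω₆ }, { ω₁, ω₃, ω₄, ω₅ }, { ω₁, ω₃, ω₄, ω₆ }, { ω₁, ω₃, ω₅, ω₆ }, { ω₁, ω₄, ω₅, ω₆ }, { ω₂, ω₃, ω₄, ω₅ }, { ω₂, ω₃, ω₄, ω₆ }, { ω₂, ω₃, ω₅, ω₆ }, { ω₂, ω₄, ω₅, ω₆ }, { ω₃, ω₄, ω₅, ω₆ }, { ω₁, ω₂, ω₃, ω₄, ω₅ }, { ω₁, ω₂, ω₃, ω₄, ω₆ }, { ω₁, ω₂, ω₃, ω₅, ω₆ }, { ω₁, ω₂, ω₄, ω₅, ω₆ }, { ω₁, ω₃, ω₄, ω₅, ω₆ }, { ω₂, ω₃, ω₄, ω₅, ω₆ }, Ω }

Working:
Begin from { {}, { ω₂, ω₅ }, { ω₅, ω₆ }, { ω₂, ω₃, ω₄ }, { ω₁, ω₂, ω₄, ω₅, ω₆ }, Ω } (that is, ℰ plus ∅ and Ω).
Round 1 adds 7:
  { ω₃ }  = complement { ω₁, ω₂, ω₄, ω₅, ω₆ }
  { ω₁, ω₅, ω₆ }  = complement { ω₂, ω₃, ω₄ }
  { ω₂, ω₅, ω₆ }  = { ω₂, ω₅ } ∪ { ω₅, ω₆ }
  { ω₁, ω₂, ω₃, ω₄ }  = complement { ω₅, ω₆ }
  { ω₁, ω₃, ω₄, ω₆ }  = complement { ω₂, ω₅ }
  { ω₂, ω₃, ω₄, ω₅ }  = { ω₂, ω₅ } ∪ { ω₂, ω₃, ω₄ }
  { ω₂, ω₃, ω₄, ω₅, ω₆ }  = { ω₂, ω₃, ω₄ } ∪ { ω₅, ω₆ }
  (now 13)
Round 2: 11 new —
  { ω₁ }  = complement { ω₂, ω₃, ω₄, ω₅, ω₆ }
  { ω₁, ω₆ }  = complement { ω₂, ω₃, ω₄, ω₅ }
  { ω₁, ω₃, ω₄ }  = complement { ω₂, ω₅, ω₆ }
  { ω₂, ω₃, ω₅ }  = { ω₂, ω₅ } ∪ { ω₃ }
  { ω₃, ω₅, ω₆ }  = { ω₅, ω₆ } ∪ { ω₃ }
  { ω₁, ω₂, ω₅, ω₆ }  = { ω₂, ω₅ } ∪ { ω₁, ω₅, ω₆ }
  { ω₁, ω₃, ω₅, ω₆ }  = { ω₃ } ∪ { ω₁, ω₅, ω₆ }
  { ω₂, ω₃, ω₅, ω₆ }  = { ω₂, ω₅, ω₆ } ∪ { ω₃ }
  { ω₁, ω₂, ω₃, ω₄, ω₅ }  = { ω₂, ω₅ } ∪ { ω₁, ω₂, ω₃, ω₄ }
  { ω₁, ω₂, ω₃, ω₄, ω₆ }  = { ω₂, ω₃, ω₄ } ∪ { ω₁, ω₃, ω₄, ω₆ }
  { ω₁, ω₃, ω₄, ω₅, ω₆ }  = { ω₅, ω₆ } ∪ { ω₁, ω₃, ω₄, ω₆ }
  (now 24)
Round 3 (13 new):
  { ω₂ }  = complement { ω₁, ω₃, ω₄, ω₅, ω₆ }
  { ω₅ }  = complement { ω₁, ω₂, ω₃, ω₄, ω₆ }
  { ω₆ }  = complement { ω₁, ω₂, ω₃, ω₄, ω₅ }
  { ω₁, ω₃ }  = { ω₃ } ∪ { ω₁ }
  { ω₁, ω₄ }  = complement { ω₂, ω₃, ω₅, ω₆ }
  { ω₂, ω₄ }  = complement { ω₁, ω₃, ω₅, ω₆ }
  { ω₃, ω₄ }  = complement { ω₁, ω₂, ω₅, ω₆ }
  { ω₁, ω₂, ω₄ }  = complement { ω₃, ω₅, ω₆ }
  { ω₁, ω₂, ω₅ }  = { ω₂, ω₅ } ∪ { ω₁ }
  { ω₁, ω₃, ω₆ }  = { ω₁, ω₆ } ∪ { ω₃ }
  { ω₁, ω₄, ω₆ }  = complement { ω₂, ω₃, ω₅ }
  { ω₁, ω₂, ω₃, ω₅ }  = { ω₂, ω₃, ω₅ } ∪ { ω₁ }
  { ω₁, ω₂, ω₃, ω₅, ω₆ }  = { ω₂, ω₅ } ∪ { ω₁, ω₃, ω₅, ω₆ }
  (now 37)
Round 4: 24 new —
  { ω₄ }  = complement { ω₁, ω₂, ω₃, ω₅, ω₆ }
  { ω₁, ω₂ }  = { ω₂ } ∪ { ω₁ }
  { ω₁, ω₅ }  = { ω₅ } ∪ { ω₁ }
  { ω₂, ω₃ }  = { ω₂ } ∪ { ω₃ }
  { ω₂, ω₆ }  = { ω₂ } ∪ { ω₆ }
  { ω₃, ω₅ }  = { ω₅ } ∪ { ω₃ }
  { ω₃, ω₆ }  = { ω₆ } ∪ { ω₃ }
  { ω₄, ω₆ }  = complement { ω₁, ω₂, ω₃, ω₅ }
  { ω₁, ω₂, ω₃ }  = { ω₂ } ∪ { ω₁, ω₃ }
  { ω₁, ω₂, ω₆ }  = { ω₁, ω₆ } ∪ { ω₂ }
  { ω₁, ω₃, ω₅ }  = { ω₅ } ∪ { ω₁, ω₃ }
  { ω₁, ω₄, ω₅ }  = { ω₅ } ∪ { ω₁, ω₄ }
  { ω₂, ω₄, ω₅ }  = complement { ω₁, ω₃, ω₆ }
  { ω₂, ω₄, ω₆ }  = { ω₆ } ∪ { ω₂, ω₄ }
  { ω₃, ω₄, ω₅ }  = { ω₃, ω₄ } ∪ { ω₅ }
  { ω₃, ω₄, ω₆ }  = complement { ω₁, ω₂, ω₅ }
  { ω₁, ω₂, ω₃, ω₆ }  = { ω₁, ω₃, ω₆ } ∪ { ω₂ }
  { ω₁, ω₂, ω₄, ω₅ }  = { ω₂, ω₅ } ∪ { ω₁, ω₂, ω₄ }
  { ω₁, ω₂, ω₄, ω₆ }  = { ω₁, ω₆ } ∪ { ω₁, ω₂, ω₄ }
  { ω₁, ω₃, ω₄, ω₅ }  = { ω₅ } ∪ { ω₁, ω₃, ω₄ }
  { ω₁, ω₄, ω₅, ω₆ }  = { ω₅, ω₆ } ∪ { ω₁, ω₄, ω₆ }
  { ω₂, ω₃, ω₄, ω₆ }  = { ω₆ } ∪ { ω₂, ω₃, ω₄ }
  { ω₂, ω₄, ω₅, ω₆ }  = complement { ω₁, ω₃ }
  { ω₃, ω₄, ω₅, ω₆ }  = { ω₃, ω₄ } ∪ { ω₅, ω₆ }
  (now 61)
Round 5: 3 new —
  { ω₄, ω₅ }  = complement { ω₁, ω₂, ω₃, ω₆ }
  { ω₂, ω₃, ω₆ }  = complement { ω₁, ω₄, ω₅ }
  { ω₄, ω₅, ω₆ }  = complement { ω₁, ω₂, ω₃ }
  (now 64)
Round 6: stable.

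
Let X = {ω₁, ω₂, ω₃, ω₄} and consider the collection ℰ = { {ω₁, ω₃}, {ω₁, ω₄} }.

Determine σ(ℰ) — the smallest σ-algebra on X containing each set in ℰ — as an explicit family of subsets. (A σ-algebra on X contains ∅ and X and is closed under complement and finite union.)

Initial family (4 sets): { {}, {ω₁, ω₃}, {ω₁, ω₄}, X }.
Round 1. New:
  {ω₂, ω₃}  = X∖{ω₁, ω₄}
  {ω₂, ω₄}  = X∖{ω₁, ω₃}
  {ω₁, ω₃, ω₄}  = {ω₁, ω₃} ∪ {ω₁, ω₄}
Round 2: +4 →
  {ω₂}  = X∖{ω₁, ω₃, ω₄}
  {ω₁, ω₂, ω₃}  = {ω₂, ω₃} ∪ {ω₁, ω₃}
  {ω₁, ω₂, ω₄}  = {ω₁, ω₄} ∪ {ω₂, ω₄}
  {ω₂, ω₃, ω₄}  = {ω₂, ω₃} ∪ {ω₂, ω₄}
Round 3: 3 new —
  {ω₁}  = X∖{ω₂, ω₃, ω₄}
  {ω₃}  = X∖{ω₁, ω₂, ω₄}
  {ω₄}  = X∖{ω₁, ω₂, ω₃}
Round 4 adds 2:
  {ω₁, ω₂}  = {ω₂} ∪ {ω₁}
  {ω₃, ω₄}  = {ω₃} ∪ {ω₄}
Round 5: already closed under ᶜ and ∪.

Therefore σ(ℰ) = { {}, {ω₁}, {ω₂}, {ω₃}, {ω₄}, {ω₁, ω₂}, {ω₁, ω₃}, {ω₁, ω₄}, {ω₂, ω₃}, {ω₂, ω₄}, {ω₃, ω₄}, {ω₁, ω₂, ω₃}, {ω₁, ω₂, ω₄}, {ω₁, ω₃, ω₄}, {ω₂, ω₃, ω₄}, X } (|σ(ℰ)| = 16).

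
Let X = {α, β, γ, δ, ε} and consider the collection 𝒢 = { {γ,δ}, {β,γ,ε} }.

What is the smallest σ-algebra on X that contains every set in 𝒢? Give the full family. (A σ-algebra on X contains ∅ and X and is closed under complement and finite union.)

Initial family (4 sets): { {}, {γ,δ}, {β,γ,ε}, X }.
Step 1 (3 new):
  {α,δ}  = X∖{β,γ,ε}
  {α,β,ε}  = X∖{γ,δ}
  {β,γ,δ,ε}  = {γ,δ} ∪ {β,γ,ε}
  — 7 sets.
Step 2. New:
  {α}  = X∖{β,γ,δ,ε}
  {α,γ,δ}  = {γ,δ} ∪ {α,δ}
  {α,β,γ,ε}  = {α,β,ε} ∪ {β,γ,ε}
  {α,β,δ,ε}  = {α,β,ε} ∪ {α,δ}
  — 11 sets.
Step 3: +3 →
  {γ}  = X∖{α,β,δ,ε}
  {δ}  = X∖{α,β,γ,ε}
  {β,ε}  = X∖{α,γ,δ}
  — 14 sets.
Step 4 (2 new):
  {α,γ}  = {γ} ∪ {α}
  {β,δ,ε}  = {β,ε} ∪ {δ}
  — 16 sets.
Step 5: stable.

Hence σ(𝒢) has 16 members: { {}, {α}, {γ}, {δ}, {α,γ}, {α,δ}, {β,ε}, {γ,δ}, {α,β,ε}, {α,γ,δ}, {β,γ,ε}, {β,δ,ε}, {α,β,γ,ε}, {α,β,δ,ε}, {β,γ,δ,ε}, X }.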